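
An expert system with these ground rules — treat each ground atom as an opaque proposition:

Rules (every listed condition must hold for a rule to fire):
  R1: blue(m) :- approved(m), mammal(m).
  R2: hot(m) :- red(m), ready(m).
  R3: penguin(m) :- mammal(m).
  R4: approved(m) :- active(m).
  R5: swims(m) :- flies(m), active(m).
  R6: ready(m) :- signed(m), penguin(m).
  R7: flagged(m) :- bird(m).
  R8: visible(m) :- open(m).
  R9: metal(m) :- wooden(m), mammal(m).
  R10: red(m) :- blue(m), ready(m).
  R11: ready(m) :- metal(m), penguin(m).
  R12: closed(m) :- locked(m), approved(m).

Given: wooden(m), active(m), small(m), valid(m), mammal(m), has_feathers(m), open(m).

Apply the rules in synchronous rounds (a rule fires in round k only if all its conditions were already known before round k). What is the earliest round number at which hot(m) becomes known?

4

Round 1 — R3, R4, R8, R9, derive penguin(m), approved(m), visible(m), metal(m).
Round 2 — R1, R11, derive blue(m), ready(m).
Round 3 — R10, derive red(m).
Round 4 — R2, derive hot(m).
hot(m) first appears in round 4.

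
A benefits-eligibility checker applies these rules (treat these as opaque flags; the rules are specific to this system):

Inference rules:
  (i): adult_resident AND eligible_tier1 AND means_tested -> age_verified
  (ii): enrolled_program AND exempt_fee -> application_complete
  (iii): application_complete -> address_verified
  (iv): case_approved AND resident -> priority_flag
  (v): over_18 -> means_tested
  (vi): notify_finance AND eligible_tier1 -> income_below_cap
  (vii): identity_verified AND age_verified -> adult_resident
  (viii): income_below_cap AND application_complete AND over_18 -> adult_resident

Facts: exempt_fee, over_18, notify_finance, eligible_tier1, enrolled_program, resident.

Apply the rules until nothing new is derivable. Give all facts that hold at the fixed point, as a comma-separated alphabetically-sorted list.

Round 1: (ii) [enrolled_program AND exempt_fee -> application_complete]; (v) [over_18 -> means_tested]; (vi) [notify_finance AND eligible_tier1 -> income_below_cap]. Adds application_complete, means_tested, income_below_cap.
Round 2: (iii) [application_complete -> address_verified]; (viii) [income_below_cap AND application_complete AND over_18 -> adult_resident]. Adds address_verified, adult_resident.
Round 3: (i) [adult_resident AND eligible_tier1 AND means_tested -> age_verified]. Adds age_verified.

address_verified, adult_resident, age_verified, application_complete, eligible_tier1, enrolled_program, exempt_fee, income_below_cap, means_tested, notify_finance, over_18, resident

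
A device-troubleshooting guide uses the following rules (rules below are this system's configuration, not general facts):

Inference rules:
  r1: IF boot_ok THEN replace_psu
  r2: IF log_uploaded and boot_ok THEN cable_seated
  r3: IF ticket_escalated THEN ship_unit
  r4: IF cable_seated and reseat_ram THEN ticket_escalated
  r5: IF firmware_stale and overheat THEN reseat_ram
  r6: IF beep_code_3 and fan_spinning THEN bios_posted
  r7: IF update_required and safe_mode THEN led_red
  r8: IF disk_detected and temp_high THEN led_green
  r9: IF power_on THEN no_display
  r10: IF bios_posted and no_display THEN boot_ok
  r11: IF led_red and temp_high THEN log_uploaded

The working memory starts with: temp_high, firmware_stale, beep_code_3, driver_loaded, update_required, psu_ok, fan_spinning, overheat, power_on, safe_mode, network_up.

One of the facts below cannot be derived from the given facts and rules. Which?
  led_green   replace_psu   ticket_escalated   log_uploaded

led_green

[1] r5 [IF firmware_stale and overheat THEN reseat_ram]; r6 [IF beep_code_3 and fan_spinning THEN bios_posted]; r7 [IF update_required and safe_mode THEN led_red]; r9 [IF power_on THEN no_display]. ⇒ new: reseat_ram, bios_posted, led_red, no_display.
[2] r10 [IF bios_posted and no_display THEN boot_ok]; r11 [IF led_red and temp_high THEN log_uploaded]. ⇒ new: boot_ok, log_uploaded.
[3] r1 [IF boot_ok THEN replace_psu]; r2 [IF log_uploaded and boot_ok THEN cable_seated]. ⇒ new: replace_psu, cable_seated.
[4] r4 [IF cable_seated and reseat_ram THEN ticket_escalated]. ⇒ new: ticket_escalated.
[5] r3 [IF ticket_escalated THEN ship_unit]. ⇒ new: ship_unit.
Derived: ticket_escalated (round 4), replace_psu (round 3), log_uploaded (round 2). led_green never appears in any round.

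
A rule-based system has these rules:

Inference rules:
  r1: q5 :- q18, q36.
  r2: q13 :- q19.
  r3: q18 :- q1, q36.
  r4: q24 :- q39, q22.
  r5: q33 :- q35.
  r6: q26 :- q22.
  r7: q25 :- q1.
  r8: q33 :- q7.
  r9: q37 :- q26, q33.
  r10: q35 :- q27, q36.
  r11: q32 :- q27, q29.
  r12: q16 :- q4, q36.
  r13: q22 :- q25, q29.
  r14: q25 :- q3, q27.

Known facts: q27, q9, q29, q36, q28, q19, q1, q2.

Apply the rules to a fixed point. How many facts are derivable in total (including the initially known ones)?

Round 1: r2 [q13 :- q19.]; r3 [q18 :- q1, q36.]; r7 [q25 :- q1.]; r10 [q35 :- q27, q36.]; r11 [q32 :- q27, q29.]. Adds q13, q18, q25, q35, q32.
Round 2: r1 [q5 :- q18, q36.]; r5 [q33 :- q35.]; r13 [q22 :- q25, q29.]. Adds q5, q33, q22.
Round 3: r6 [q26 :- q22.]. Adds q26.
Round 4: r9 [q37 :- q26, q33.]. Adds q37.
Closure: {q1, q13, q18, q19, q2, q22, q25, q26, q27, q28, q29, q32, q33, q35, q36, q37, q5, q9} — 18 facts.

18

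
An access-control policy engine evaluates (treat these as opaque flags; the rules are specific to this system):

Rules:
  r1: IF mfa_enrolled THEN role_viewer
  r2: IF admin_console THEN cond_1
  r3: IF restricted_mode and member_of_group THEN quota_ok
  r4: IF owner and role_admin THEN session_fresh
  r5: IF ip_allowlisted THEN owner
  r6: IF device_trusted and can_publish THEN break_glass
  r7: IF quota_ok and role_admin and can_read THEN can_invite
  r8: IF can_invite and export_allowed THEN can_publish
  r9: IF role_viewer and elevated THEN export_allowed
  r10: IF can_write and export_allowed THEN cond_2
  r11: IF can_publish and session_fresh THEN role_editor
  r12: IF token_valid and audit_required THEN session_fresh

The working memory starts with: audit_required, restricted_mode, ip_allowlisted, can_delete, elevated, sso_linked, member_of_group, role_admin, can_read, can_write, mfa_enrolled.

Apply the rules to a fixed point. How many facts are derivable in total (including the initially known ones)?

20

Round 1: r1 [IF mfa_enrolled THEN role_viewer]; r3 [IF restricted_mode and member_of_group THEN quota_ok]; r5 [IF ip_allowlisted THEN owner]. New: role_viewer, quota_ok, owner.
Round 2: r4 [IF owner and role_admin THEN session_fresh]; r7 [IF quota_ok and role_admin and can_read THEN can_invite]; r9 [IF role_viewer and elevated THEN export_allowed]. New: session_fresh, can_invite, export_allowed.
Round 3: r8 [IF can_invite and export_allowed THEN can_publish]; r10 [IF can_write and export_allowed THEN cond_2]. New: can_publish, cond_2.
Round 4: r11 [IF can_publish and session_fresh THEN role_editor]. New: role_editor.
Closure: {audit_required, can_delete, can_invite, can_publish, can_read, can_write, cond_2, elevated, export_allowed, ip_allowlisted, member_of_group, mfa_enrolled, owner, quota_ok, restricted_mode, role_admin, role_editor, role_viewer, session_fresh, sso_linked} — 20 facts.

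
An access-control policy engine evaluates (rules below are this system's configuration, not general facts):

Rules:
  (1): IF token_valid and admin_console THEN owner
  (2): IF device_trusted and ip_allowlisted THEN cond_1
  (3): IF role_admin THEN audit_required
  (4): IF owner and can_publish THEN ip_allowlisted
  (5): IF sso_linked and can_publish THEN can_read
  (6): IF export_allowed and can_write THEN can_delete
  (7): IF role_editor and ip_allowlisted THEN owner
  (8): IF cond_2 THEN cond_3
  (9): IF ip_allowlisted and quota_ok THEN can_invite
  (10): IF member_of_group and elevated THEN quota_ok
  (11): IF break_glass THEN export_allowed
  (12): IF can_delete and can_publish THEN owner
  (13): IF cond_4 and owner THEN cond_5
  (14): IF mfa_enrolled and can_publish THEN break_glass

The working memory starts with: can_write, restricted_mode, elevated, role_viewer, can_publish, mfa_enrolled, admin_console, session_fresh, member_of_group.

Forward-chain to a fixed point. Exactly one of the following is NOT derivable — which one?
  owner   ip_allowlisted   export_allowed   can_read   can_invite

Round 1: (10) [IF member_of_group and elevated THEN quota_ok]; (14) [IF mfa_enrolled and can_publish THEN break_glass]. Adds quota_ok, break_glass.
Round 2: (11) [IF break_glass THEN export_allowed]. Adds export_allowed.
Round 3: (6) [IF export_allowed and can_write THEN can_delete]. Adds can_delete.
Round 4: (12) [IF can_delete and can_publish THEN owner]. Adds owner.
Round 5: (4) [IF owner and can_publish THEN ip_allowlisted]. Adds ip_allowlisted.
Round 6: (9) [IF ip_allowlisted and quota_ok THEN can_invite]. Adds can_invite.
Derived: export_allowed (round 2), owner (round 4), ip_allowlisted (round 5), can_invite (round 6). can_read never appears in any round.

can_read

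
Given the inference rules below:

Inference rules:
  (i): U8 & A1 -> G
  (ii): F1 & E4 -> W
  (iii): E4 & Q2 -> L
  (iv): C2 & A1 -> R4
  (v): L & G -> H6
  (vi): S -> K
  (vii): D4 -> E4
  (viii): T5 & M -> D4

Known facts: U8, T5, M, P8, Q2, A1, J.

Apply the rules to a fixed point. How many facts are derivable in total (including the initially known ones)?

Round 1 fires (i), (viii), giving G, D4.
Round 2 fires (vii), giving E4.
Round 3 fires (iii), giving L.
Round 4 fires (v), giving H6.
Closure: {A1, D4, E4, G, H6, J, L, M, P8, Q2, T5, U8} — 12 facts.

12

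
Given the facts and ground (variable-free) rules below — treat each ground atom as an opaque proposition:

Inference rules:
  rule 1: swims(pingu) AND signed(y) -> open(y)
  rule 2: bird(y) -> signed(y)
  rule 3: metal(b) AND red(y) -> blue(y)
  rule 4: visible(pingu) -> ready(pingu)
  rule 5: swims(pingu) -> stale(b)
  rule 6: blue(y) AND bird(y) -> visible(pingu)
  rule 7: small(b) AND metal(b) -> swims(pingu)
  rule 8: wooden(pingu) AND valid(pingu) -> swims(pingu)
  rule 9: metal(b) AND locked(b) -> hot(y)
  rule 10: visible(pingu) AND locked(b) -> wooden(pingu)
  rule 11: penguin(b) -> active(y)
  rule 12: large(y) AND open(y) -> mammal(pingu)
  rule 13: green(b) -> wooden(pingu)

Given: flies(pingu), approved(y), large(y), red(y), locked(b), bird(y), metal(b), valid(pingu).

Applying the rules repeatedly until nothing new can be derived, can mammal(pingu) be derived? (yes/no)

Round 1: rule 2 [bird(y) -> signed(y)]; rule 3 [metal(b) AND red(y) -> blue(y)]; rule 9 [metal(b) AND locked(b) -> hot(y)]. Adds signed(y), blue(y), hot(y).
Round 2: rule 6 [blue(y) AND bird(y) -> visible(pingu)]. Adds visible(pingu).
Round 3: rule 4 [visible(pingu) -> ready(pingu)]; rule 10 [visible(pingu) AND locked(b) -> wooden(pingu)]. Adds ready(pingu), wooden(pingu).
Round 4: rule 8 [wooden(pingu) AND valid(pingu) -> swims(pingu)]. Adds swims(pingu).
Round 5: rule 1 [swims(pingu) AND signed(y) -> open(y)]; rule 5 [swims(pingu) -> stale(b)]. Adds open(y), stale(b).
Round 6: rule 12 [large(y) AND open(y) -> mammal(pingu)]. Adds mammal(pingu).
mammal(pingu) appears in round 6, so it is derivable.

yes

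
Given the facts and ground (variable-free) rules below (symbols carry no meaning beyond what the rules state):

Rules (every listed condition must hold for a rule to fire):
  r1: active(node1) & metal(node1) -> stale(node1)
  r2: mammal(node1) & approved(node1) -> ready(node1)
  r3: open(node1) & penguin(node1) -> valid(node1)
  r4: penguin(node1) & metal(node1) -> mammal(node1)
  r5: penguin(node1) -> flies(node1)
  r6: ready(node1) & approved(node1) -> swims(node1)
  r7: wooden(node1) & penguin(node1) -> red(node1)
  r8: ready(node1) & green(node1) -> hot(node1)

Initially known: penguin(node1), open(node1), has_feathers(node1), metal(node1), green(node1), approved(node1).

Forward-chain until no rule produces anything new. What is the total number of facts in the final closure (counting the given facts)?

[1] r3 [open(node1) & penguin(node1) -> valid(node1)]; r4 [penguin(node1) & metal(node1) -> mammal(node1)]; r5 [penguin(node1) -> flies(node1)]. ⇒ new: valid(node1), mammal(node1), flies(node1).
[2] r2 [mammal(node1) & approved(node1) -> ready(node1)]. ⇒ new: ready(node1).
[3] r6 [ready(node1) & approved(node1) -> swims(node1)]; r8 [ready(node1) & green(node1) -> hot(node1)]. ⇒ new: swims(node1), hot(node1).
Closure: {approved(node1), flies(node1), green(node1), has_feathers(node1), hot(node1), mammal(node1), metal(node1), open(node1), penguin(node1), ready(node1), swims(node1), valid(node1)} — 12 facts.

12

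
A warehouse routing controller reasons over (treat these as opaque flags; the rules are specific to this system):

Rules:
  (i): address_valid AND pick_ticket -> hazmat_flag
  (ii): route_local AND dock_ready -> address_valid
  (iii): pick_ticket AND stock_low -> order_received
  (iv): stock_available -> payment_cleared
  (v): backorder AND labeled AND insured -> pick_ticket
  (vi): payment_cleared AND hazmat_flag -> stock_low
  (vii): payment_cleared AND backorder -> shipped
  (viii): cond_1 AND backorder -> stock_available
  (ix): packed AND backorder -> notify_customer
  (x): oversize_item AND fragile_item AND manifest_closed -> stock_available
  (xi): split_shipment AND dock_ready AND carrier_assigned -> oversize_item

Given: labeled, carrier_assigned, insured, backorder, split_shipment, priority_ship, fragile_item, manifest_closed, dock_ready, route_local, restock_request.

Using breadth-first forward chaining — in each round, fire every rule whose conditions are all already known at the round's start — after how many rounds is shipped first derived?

4

[1] (ii) [route_local AND dock_ready -> address_valid]; (v) [backorder AND labeled AND insured -> pick_ticket]; (xi) [split_shipment AND dock_ready AND carrier_assigned -> oversize_item]. ⇒ new: address_valid, pick_ticket, oversize_item.
[2] (i) [address_valid AND pick_ticket -> hazmat_flag]; (x) [oversize_item AND fragile_item AND manifest_closed -> stock_available]. ⇒ new: hazmat_flag, stock_available.
[3] (iv) [stock_available -> payment_cleared]. ⇒ new: payment_cleared.
[4] (vi) [payment_cleared AND hazmat_flag -> stock_low]; (vii) [payment_cleared AND backorder -> shipped]. ⇒ new: stock_low, shipped.
shipped first appears in round 4.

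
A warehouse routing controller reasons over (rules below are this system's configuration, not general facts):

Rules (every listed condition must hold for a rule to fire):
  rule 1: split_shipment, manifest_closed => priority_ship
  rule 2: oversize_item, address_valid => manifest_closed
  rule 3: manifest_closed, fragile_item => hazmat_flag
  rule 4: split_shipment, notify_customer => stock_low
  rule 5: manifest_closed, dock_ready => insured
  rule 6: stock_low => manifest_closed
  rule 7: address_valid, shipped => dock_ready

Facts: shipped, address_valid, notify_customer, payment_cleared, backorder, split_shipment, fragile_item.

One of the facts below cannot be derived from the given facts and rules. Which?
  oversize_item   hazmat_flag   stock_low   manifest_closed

Round 1: rule 4 [split_shipment, notify_customer => stock_low]; rule 7 [address_valid, shipped => dock_ready]. New: stock_low, dock_ready.
Round 2: rule 6 [stock_low => manifest_closed]. New: manifest_closed.
Round 3: rule 1 [split_shipment, manifest_closed => priority_ship]; rule 3 [manifest_closed, fragile_item => hazmat_flag]; rule 5 [manifest_closed, dock_ready => insured]. New: priority_ship, hazmat_flag, insured.
Derived: hazmat_flag (round 3), manifest_closed (round 2), stock_low (round 1). oversize_item never appears in any round.

oversize_item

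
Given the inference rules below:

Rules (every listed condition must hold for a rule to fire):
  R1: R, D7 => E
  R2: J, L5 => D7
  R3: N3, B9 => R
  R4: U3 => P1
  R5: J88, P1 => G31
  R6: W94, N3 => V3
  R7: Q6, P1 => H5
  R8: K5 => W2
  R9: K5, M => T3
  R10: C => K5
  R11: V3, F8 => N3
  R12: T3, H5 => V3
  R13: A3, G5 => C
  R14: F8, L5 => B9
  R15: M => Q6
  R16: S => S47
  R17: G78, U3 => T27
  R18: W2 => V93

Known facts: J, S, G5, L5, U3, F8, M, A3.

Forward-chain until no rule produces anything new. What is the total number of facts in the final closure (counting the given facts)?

23

Round 1: R2 [J, L5 => D7]; R4 [U3 => P1]; R13 [A3, G5 => C]; R14 [F8, L5 => B9]; R15 [M => Q6]; R16 [S => S47]. New: D7, P1, C, B9, Q6, S47.
Round 2: R7 [Q6, P1 => H5]; R10 [C => K5]. New: H5, K5.
Round 3: R8 [K5 => W2]; R9 [K5, M => T3]. New: W2, T3.
Round 4: R12 [T3, H5 => V3]; R18 [W2 => V93]. New: V3, V93.
Round 5: R11 [V3, F8 => N3]. New: N3.
Round 6: R3 [N3, B9 => R]. New: R.
Round 7: R1 [R, D7 => E]. New: E.
Closure: {A3, B9, C, D7, E, F8, G5, H5, J, K5, L5, M, N3, P1, Q6, R, S, S47, T3, U3, V3, V93, W2} — 23 facts.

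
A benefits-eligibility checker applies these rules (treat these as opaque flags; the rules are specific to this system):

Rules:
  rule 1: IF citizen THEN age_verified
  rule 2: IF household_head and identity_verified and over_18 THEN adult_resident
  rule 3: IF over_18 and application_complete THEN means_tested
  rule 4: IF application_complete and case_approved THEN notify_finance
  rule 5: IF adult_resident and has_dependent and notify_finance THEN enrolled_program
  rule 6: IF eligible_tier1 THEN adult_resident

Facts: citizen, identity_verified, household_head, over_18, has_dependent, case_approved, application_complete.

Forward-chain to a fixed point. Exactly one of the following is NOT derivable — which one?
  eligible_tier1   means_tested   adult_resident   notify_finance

eligible_tier1

Round 1: rule 1 [IF citizen THEN age_verified]; rule 2 [IF household_head and identity_verified and over_18 THEN adult_resident]; rule 3 [IF over_18 and application_complete THEN means_tested]; rule 4 [IF application_complete and case_approved THEN notify_finance]. New: age_verified, adult_resident, means_tested, notify_finance.
Round 2: rule 5 [IF adult_resident and has_dependent and notify_finance THEN enrolled_program]. New: enrolled_program.
Derived: notify_finance (round 1), means_tested (round 1), adult_resident (round 1). eligible_tier1 never appears in any round.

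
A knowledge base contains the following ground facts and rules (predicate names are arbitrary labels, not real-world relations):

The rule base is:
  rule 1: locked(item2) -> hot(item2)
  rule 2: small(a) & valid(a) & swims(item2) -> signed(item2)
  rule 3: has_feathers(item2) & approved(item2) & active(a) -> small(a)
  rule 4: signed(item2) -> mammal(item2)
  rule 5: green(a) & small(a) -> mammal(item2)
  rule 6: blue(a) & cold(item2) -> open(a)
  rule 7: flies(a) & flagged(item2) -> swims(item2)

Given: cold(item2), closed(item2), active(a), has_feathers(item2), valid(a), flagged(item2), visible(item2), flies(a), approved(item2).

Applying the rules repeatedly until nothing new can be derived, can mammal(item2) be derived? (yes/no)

yes

Round 1: rule 3 [has_feathers(item2) & approved(item2) & active(a) -> small(a)]; rule 7 [flies(a) & flagged(item2) -> swims(item2)]. Adds small(a), swims(item2).
Round 2: rule 2 [small(a) & valid(a) & swims(item2) -> signed(item2)]. Adds signed(item2).
Round 3: rule 4 [signed(item2) -> mammal(item2)]. Adds mammal(item2).
mammal(item2) appears in round 3, so it is derivable.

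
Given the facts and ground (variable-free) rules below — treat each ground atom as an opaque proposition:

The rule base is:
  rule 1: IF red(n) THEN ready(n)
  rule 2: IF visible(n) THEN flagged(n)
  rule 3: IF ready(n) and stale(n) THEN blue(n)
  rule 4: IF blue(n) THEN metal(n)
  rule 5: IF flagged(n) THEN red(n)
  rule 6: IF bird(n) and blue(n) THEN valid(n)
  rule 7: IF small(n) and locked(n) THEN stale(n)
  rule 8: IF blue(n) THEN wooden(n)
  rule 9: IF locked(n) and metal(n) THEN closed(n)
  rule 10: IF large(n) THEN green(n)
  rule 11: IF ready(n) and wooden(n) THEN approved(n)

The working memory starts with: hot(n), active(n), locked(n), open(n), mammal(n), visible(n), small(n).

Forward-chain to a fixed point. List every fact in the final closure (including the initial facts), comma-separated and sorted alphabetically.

Round 1 — rule 2, rule 7, derive flagged(n), stale(n).
Round 2 — rule 5, derive red(n).
Round 3 — rule 1, derive ready(n).
Round 4 — rule 3, derive blue(n).
Round 5 — rule 4, rule 8, derive metal(n), wooden(n).
Round 6 — rule 9, rule 11, derive closed(n), approved(n).

active(n), approved(n), blue(n), closed(n), flagged(n), hot(n), locked(n), mammal(n), metal(n), open(n), ready(n), red(n), small(n), stale(n), visible(n), wooden(n)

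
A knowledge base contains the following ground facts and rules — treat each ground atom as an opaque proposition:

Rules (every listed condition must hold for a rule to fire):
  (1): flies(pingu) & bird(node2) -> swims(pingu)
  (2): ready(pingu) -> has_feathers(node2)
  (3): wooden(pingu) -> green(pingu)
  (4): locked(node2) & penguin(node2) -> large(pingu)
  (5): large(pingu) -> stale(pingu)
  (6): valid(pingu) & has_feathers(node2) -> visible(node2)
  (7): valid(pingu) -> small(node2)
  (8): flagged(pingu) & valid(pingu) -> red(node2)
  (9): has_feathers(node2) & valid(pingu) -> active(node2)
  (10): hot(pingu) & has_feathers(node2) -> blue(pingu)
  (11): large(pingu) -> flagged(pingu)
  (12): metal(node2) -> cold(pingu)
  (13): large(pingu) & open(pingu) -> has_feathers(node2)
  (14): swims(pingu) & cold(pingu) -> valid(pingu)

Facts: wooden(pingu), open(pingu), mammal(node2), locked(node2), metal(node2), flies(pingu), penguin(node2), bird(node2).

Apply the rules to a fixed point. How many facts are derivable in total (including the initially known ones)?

[1] (1) [flies(pingu) & bird(node2) -> swims(pingu)]; (3) [wooden(pingu) -> green(pingu)]; (4) [locked(node2) & penguin(node2) -> large(pingu)]; (12) [metal(node2) -> cold(pingu)]. ⇒ new: swims(pingu), green(pingu), large(pingu), cold(pingu).
[2] (5) [large(pingu) -> stale(pingu)]; (11) [large(pingu) -> flagged(pingu)]; (13) [large(pingu) & open(pingu) -> has_feathers(node2)]; (14) [swims(pingu) & cold(pingu) -> valid(pingu)]. ⇒ new: stale(pingu), flagged(pingu), has_feathers(node2), valid(pingu).
[3] (6) [valid(pingu) & has_feathers(node2) -> visible(node2)]; (7) [valid(pingu) -> small(node2)]; (8) [flagged(pingu) & valid(pingu) -> red(node2)]; (9) [has_feathers(node2) & valid(pingu) -> active(node2)]. ⇒ new: visible(node2), small(node2), red(node2), active(node2).
Closure: {active(node2), bird(node2), cold(pingu), flagged(pingu), flies(pingu), green(pingu), has_feathers(node2), large(pingu), locked(node2), mammal(node2), metal(node2), open(pingu), penguin(node2), red(node2), small(node2), stale(pingu), swims(pingu), valid(pingu), visible(node2), wooden(pingu)} — 20 facts.

20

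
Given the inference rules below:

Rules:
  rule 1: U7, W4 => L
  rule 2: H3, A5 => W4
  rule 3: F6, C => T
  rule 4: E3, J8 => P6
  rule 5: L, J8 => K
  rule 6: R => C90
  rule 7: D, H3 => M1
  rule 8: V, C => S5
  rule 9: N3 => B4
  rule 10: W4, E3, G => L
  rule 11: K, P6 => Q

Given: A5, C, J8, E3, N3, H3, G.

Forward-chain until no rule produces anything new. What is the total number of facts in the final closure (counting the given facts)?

[1] rule 2 [H3, A5 => W4]; rule 4 [E3, J8 => P6]; rule 9 [N3 => B4]. ⇒ new: W4, P6, B4.
[2] rule 10 [W4, E3, G => L]. ⇒ new: L.
[3] rule 5 [L, J8 => K]. ⇒ new: K.
[4] rule 11 [K, P6 => Q]. ⇒ new: Q.
Closure: {A5, B4, C, E3, G, H3, J8, K, L, N3, P6, Q, W4} — 13 facts.

13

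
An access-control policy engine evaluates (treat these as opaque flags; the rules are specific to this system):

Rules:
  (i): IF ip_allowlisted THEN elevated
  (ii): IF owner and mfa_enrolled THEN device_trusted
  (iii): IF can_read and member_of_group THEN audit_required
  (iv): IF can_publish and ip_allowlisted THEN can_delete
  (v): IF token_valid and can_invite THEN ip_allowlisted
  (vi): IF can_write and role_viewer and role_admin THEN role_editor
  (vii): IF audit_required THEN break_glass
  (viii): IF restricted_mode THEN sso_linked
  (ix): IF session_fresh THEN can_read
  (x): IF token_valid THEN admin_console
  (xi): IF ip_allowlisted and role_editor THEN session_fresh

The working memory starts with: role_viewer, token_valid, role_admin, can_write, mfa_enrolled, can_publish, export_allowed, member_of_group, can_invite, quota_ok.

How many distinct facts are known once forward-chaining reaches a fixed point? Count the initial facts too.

Round 1 fires (v), (vi), (x), giving ip_allowlisted, role_editor, admin_console.
Round 2 fires (i), (iv), (xi), giving elevated, can_delete, session_fresh.
Round 3 fires (ix), giving can_read.
Round 4 fires (iii), giving audit_required.
Round 5 fires (vii), giving break_glass.
Closure: {admin_console, audit_required, break_glass, can_delete, can_invite, can_publish, can_read, can_write, elevated, export_allowed, ip_allowlisted, member_of_group, mfa_enrolled, quota_ok, role_admin, role_editor, role_viewer, session_fresh, token_valid} — 19 facts.

19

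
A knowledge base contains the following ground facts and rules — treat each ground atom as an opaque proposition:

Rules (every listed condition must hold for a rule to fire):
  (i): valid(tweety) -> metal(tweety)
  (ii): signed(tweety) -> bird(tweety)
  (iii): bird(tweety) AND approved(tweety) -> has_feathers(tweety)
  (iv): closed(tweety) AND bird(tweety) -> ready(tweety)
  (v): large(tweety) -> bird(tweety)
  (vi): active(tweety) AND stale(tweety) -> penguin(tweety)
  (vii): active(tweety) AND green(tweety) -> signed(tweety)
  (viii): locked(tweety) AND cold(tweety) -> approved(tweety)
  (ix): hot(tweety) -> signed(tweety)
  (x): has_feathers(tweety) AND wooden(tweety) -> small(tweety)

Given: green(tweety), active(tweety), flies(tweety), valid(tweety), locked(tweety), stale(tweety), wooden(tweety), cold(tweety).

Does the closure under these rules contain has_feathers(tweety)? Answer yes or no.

Round 1 — (i), (vi), (vii), (viii), derive metal(tweety), penguin(tweety), signed(tweety), approved(tweety).
Round 2 — (ii), derive bird(tweety).
Round 3 — (iii), derive has_feathers(tweety).
Round 4 — (x), derive small(tweety).
has_feathers(tweety) appears in round 3, so it is derivable.

yes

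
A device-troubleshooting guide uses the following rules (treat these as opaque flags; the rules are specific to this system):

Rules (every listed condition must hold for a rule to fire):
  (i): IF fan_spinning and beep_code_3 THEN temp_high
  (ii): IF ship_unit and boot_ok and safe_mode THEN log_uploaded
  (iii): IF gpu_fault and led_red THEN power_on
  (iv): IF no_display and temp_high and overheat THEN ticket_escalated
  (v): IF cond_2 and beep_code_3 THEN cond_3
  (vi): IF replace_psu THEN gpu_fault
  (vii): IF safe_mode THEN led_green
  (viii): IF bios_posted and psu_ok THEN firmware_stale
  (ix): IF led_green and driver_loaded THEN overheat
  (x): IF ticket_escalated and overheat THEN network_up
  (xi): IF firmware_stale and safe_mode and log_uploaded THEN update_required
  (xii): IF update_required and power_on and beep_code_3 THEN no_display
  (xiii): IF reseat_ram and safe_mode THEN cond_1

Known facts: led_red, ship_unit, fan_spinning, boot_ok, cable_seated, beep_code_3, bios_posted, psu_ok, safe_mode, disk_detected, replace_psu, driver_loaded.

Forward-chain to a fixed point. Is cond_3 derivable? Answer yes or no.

Round 1: (i) [IF fan_spinning and beep_code_3 THEN temp_high]; (ii) [IF ship_unit and boot_ok and safe_mode THEN log_uploaded]; (vi) [IF replace_psu THEN gpu_fault]; (vii) [IF safe_mode THEN led_green]; (viii) [IF bios_posted and psu_ok THEN firmware_stale]. New: temp_high, log_uploaded, gpu_fault, led_green, firmware_stale.
Round 2: (iii) [IF gpu_fault and led_red THEN power_on]; (ix) [IF led_green and driver_loaded THEN overheat]; (xi) [IF firmware_stale and safe_mode and log_uploaded THEN update_required]. New: power_on, overheat, update_required.
Round 3: (xii) [IF update_required and power_on and beep_code_3 THEN no_display]. New: no_display.
Round 4: (iv) [IF no_display and temp_high and overheat THEN ticket_escalated]. New: ticket_escalated.
Round 5: (x) [IF ticket_escalated and overheat THEN network_up]. New: network_up.
Fixed point reached. cond_3 is concluded only by (v); (v) needs cond_2 (never derived).

no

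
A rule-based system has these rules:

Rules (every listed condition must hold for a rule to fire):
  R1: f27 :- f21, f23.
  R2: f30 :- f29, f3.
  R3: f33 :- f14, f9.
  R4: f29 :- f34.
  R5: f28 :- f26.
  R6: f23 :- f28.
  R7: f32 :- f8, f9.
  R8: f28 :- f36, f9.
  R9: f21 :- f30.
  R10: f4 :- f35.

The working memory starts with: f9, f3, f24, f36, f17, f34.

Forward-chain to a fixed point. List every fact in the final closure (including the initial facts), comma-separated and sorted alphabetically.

f17, f21, f23, f24, f27, f28, f29, f3, f30, f34, f36, f9

[1] R4 [f29 :- f34.]; R8 [f28 :- f36, f9.]. ⇒ new: f29, f28.
[2] R2 [f30 :- f29, f3.]; R6 [f23 :- f28.]. ⇒ new: f30, f23.
[3] R9 [f21 :- f30.]. ⇒ new: f21.
[4] R1 [f27 :- f21, f23.]. ⇒ new: f27.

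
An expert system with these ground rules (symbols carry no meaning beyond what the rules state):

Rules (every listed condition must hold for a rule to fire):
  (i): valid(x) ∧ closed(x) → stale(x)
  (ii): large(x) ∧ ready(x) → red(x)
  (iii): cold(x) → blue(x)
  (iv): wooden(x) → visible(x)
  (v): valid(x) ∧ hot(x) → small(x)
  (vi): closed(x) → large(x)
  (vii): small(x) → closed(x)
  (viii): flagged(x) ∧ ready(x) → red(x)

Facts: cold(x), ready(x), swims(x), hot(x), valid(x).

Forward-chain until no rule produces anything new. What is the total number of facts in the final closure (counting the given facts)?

Round 1 — (iii), (v), derive blue(x), small(x).
Round 2 — (vii), derive closed(x).
Round 3 — (i), (vi), derive stale(x), large(x).
Round 4 — (ii), derive red(x).
Closure: {blue(x), closed(x), cold(x), hot(x), large(x), ready(x), red(x), small(x), stale(x), swims(x), valid(x)} — 11 facts.

11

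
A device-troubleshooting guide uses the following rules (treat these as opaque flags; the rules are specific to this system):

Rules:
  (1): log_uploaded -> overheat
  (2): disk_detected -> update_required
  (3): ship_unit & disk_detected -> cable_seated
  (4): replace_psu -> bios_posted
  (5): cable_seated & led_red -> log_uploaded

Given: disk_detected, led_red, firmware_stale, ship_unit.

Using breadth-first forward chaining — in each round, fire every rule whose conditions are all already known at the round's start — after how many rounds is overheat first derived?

3

Round 1 — (2), (3), derive update_required, cable_seated.
Round 2 — (5), derive log_uploaded.
Round 3 — (1), derive overheat.
overheat first appears in round 3.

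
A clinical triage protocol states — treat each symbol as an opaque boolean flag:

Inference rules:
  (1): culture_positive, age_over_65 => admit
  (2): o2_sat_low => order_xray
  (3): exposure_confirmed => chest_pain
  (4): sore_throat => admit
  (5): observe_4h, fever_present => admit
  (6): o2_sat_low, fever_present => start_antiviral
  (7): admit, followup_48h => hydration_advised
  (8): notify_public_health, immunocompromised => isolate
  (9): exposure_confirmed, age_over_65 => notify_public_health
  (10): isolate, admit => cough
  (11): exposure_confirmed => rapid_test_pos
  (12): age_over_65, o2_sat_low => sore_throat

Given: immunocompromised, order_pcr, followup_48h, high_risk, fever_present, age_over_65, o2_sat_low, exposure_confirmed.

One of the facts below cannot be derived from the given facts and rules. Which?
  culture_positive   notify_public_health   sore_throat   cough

[1] (2) [o2_sat_low => order_xray]; (3) [exposure_confirmed => chest_pain]; (6) [o2_sat_low, fever_present => start_antiviral]; (9) [exposure_confirmed, age_over_65 => notify_public_health]; (11) [exposure_confirmed => rapid_test_pos]; (12) [age_over_65, o2_sat_low => sore_throat]. ⇒ new: order_xray, chest_pain, start_antiviral, notify_public_health, rapid_test_pos, sore_throat.
[2] (4) [sore_throat => admit]; (8) [notify_public_health, immunocompromised => isolate]. ⇒ new: admit, isolate.
[3] (7) [admit, followup_48h => hydration_advised]; (10) [isolate, admit => cough]. ⇒ new: hydration_advised, cough.
Derived: cough (round 3), sore_throat (round 1), notify_public_health (round 1). culture_positive never appears in any round.

culture_positive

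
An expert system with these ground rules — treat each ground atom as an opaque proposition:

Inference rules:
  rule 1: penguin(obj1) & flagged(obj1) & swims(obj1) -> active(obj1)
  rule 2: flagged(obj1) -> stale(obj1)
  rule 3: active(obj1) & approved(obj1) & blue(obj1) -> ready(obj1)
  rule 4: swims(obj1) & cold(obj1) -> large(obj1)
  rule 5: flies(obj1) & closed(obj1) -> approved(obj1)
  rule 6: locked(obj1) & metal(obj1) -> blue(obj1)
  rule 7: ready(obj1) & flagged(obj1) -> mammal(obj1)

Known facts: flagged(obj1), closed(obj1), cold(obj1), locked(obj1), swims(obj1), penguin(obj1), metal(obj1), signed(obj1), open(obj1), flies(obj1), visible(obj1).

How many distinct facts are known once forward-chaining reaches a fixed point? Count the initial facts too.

Round 1 fires rule 1, rule 2, rule 4, rule 5, rule 6, giving active(obj1), stale(obj1), large(obj1), approved(obj1), blue(obj1).
Round 2 fires rule 3, giving ready(obj1).
Round 3 fires rule 7, giving mammal(obj1).
Closure: {active(obj1), approved(obj1), blue(obj1), closed(obj1), cold(obj1), flagged(obj1), flies(obj1), large(obj1), locked(obj1), mammal(obj1), metal(obj1), open(obj1), penguin(obj1), ready(obj1), signed(obj1), stale(obj1), swims(obj1), visible(obj1)} — 18 facts.

18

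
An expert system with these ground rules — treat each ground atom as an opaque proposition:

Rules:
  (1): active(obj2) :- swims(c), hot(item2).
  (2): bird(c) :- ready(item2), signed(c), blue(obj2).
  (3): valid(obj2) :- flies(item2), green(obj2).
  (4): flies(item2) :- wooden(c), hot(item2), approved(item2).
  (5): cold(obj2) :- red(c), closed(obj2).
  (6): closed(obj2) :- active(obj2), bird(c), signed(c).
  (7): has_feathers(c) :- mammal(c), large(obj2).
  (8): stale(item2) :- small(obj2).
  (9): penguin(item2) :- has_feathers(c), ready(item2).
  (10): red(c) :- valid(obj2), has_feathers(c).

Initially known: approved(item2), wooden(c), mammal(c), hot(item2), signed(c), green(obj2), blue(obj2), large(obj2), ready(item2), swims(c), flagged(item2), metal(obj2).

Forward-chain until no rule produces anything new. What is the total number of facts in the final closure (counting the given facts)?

Round 1 fires (1), (2), (4), (7), giving active(obj2), bird(c), flies(item2), has_feathers(c).
Round 2 fires (3), (6), (9), giving valid(obj2), closed(obj2), penguin(item2).
Round 3 fires (10), giving red(c).
Round 4 fires (5), giving cold(obj2).
Closure: {active(obj2), approved(item2), bird(c), blue(obj2), closed(obj2), cold(obj2), flagged(item2), flies(item2), green(obj2), has_feathers(c), hot(item2), large(obj2), mammal(c), metal(obj2), penguin(item2), ready(item2), red(c), signed(c), swims(c), valid(obj2), wooden(c)} — 21 facts.

21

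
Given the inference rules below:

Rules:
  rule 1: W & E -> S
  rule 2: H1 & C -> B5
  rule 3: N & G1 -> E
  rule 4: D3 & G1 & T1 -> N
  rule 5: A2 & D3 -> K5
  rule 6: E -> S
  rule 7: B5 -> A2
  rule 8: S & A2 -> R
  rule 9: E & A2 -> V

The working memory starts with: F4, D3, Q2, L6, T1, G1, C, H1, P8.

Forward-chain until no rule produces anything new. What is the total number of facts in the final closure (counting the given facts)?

17

Round 1 — rule 2, rule 4, derive B5, N.
Round 2 — rule 3, rule 7, derive E, A2.
Round 3 — rule 5, rule 6, rule 9, derive K5, S, V.
Round 4 — rule 8, derive R.
Closure: {A2, B5, C, D3, E, F4, G1, H1, K5, L6, N, P8, Q2, R, S, T1, V} — 17 facts.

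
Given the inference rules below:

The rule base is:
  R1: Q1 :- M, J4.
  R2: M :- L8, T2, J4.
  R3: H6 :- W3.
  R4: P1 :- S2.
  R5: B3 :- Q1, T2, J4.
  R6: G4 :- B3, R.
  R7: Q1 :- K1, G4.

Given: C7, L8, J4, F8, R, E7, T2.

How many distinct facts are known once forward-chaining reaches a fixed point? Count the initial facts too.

11

Round 1: R2 [M :- L8, T2, J4.]. Adds M.
Round 2: R1 [Q1 :- M, J4.]. Adds Q1.
Round 3: R5 [B3 :- Q1, T2, J4.]. Adds B3.
Round 4: R6 [G4 :- B3, R.]. Adds G4.
Closure: {B3, C7, E7, F8, G4, J4, L8, M, Q1, R, T2} — 11 facts.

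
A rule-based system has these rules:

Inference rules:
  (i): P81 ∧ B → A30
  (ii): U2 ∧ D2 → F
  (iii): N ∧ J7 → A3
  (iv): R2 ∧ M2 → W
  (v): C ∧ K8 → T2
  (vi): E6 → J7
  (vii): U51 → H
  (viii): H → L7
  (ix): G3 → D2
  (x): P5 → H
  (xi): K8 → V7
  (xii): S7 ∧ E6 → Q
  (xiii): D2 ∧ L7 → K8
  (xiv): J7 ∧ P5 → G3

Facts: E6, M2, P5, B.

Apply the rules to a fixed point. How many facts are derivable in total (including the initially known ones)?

[1] (vi) [E6 → J7]; (x) [P5 → H]. ⇒ new: J7, H.
[2] (viii) [H → L7]; (xiv) [J7 ∧ P5 → G3]. ⇒ new: L7, G3.
[3] (ix) [G3 → D2]. ⇒ new: D2.
[4] (xiii) [D2 ∧ L7 → K8]. ⇒ new: K8.
[5] (xi) [K8 → V7]. ⇒ new: V7.
Closure: {B, D2, E6, G3, H, J7, K8, L7, M2, P5, V7} — 11 facts.

11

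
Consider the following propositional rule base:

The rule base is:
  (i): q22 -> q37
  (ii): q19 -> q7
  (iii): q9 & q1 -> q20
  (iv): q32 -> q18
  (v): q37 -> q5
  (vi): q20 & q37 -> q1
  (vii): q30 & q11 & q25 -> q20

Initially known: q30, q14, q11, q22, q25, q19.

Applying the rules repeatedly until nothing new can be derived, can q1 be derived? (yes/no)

Round 1 — (i), (ii), (vii), derive q37, q7, q20.
Round 2 — (v), (vi), derive q5, q1.
q1 appears in round 2, so it is derivable.

yes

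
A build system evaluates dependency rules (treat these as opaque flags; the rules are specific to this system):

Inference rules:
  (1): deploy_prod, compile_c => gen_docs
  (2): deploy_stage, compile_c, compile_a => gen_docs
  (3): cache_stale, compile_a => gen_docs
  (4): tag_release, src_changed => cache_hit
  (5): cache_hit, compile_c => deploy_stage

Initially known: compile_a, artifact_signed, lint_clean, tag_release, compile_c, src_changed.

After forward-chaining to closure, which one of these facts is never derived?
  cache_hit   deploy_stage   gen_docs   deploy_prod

Round 1: (4) [tag_release, src_changed => cache_hit]. Adds cache_hit.
Round 2: (5) [cache_hit, compile_c => deploy_stage]. Adds deploy_stage.
Round 3: (2) [deploy_stage, compile_c, compile_a => gen_docs]. Adds gen_docs.
Derived: deploy_stage (round 2), cache_hit (round 1), gen_docs (round 3). deploy_prod never appears in any round.

deploy_prod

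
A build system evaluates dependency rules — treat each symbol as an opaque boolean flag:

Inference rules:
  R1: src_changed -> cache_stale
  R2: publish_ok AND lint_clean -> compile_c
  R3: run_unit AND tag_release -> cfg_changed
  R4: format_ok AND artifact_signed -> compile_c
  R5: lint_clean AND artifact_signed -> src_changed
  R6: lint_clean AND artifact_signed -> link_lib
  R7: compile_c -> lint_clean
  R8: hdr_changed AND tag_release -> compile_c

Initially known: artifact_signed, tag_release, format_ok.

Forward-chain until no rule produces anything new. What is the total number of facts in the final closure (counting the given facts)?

Round 1 — R4, derive compile_c.
Round 2 — R7, derive lint_clean.
Round 3 — R5, R6, derive src_changed, link_lib.
Round 4 — R1, derive cache_stale.
Closure: {artifact_signed, cache_stale, compile_c, format_ok, link_lib, lint_clean, src_changed, tag_release} — 8 facts.

8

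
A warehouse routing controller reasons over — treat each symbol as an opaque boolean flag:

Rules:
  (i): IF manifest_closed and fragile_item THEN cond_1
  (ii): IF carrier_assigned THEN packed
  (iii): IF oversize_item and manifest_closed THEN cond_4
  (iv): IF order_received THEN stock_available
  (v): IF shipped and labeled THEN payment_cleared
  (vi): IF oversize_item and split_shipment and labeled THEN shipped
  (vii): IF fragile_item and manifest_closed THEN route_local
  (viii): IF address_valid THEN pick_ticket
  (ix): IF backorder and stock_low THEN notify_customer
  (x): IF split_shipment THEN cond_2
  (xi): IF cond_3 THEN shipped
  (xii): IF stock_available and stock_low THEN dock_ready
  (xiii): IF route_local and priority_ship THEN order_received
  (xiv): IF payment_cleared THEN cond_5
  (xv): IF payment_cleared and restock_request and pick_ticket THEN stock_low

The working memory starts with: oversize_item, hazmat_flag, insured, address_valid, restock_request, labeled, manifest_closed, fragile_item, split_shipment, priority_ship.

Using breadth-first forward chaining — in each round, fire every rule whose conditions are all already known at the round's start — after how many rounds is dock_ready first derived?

4

[1] (i) [IF manifest_closed and fragile_item THEN cond_1]; (iii) [IF oversize_item and manifest_closed THEN cond_4]; (vi) [IF oversize_item and split_shipment and labeled THEN shipped]; (vii) [IF fragile_item and manifest_closed THEN route_local]; (viii) [IF address_valid THEN pick_ticket]; (x) [IF split_shipment THEN cond_2]. ⇒ new: cond_1, cond_4, shipped, route_local, pick_ticket, cond_2.
[2] (v) [IF shipped and labeled THEN payment_cleared]; (xiii) [IF route_local and priority_ship THEN order_received]. ⇒ new: payment_cleared, order_received.
[3] (iv) [IF order_received THEN stock_available]; (xiv) [IF payment_cleared THEN cond_5]; (xv) [IF payment_cleared and restock_request and pick_ticket THEN stock_low]. ⇒ new: stock_available, cond_5, stock_low.
[4] (xii) [IF stock_available and stock_low THEN dock_ready]. ⇒ new: dock_ready.
dock_ready first appears in round 4.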